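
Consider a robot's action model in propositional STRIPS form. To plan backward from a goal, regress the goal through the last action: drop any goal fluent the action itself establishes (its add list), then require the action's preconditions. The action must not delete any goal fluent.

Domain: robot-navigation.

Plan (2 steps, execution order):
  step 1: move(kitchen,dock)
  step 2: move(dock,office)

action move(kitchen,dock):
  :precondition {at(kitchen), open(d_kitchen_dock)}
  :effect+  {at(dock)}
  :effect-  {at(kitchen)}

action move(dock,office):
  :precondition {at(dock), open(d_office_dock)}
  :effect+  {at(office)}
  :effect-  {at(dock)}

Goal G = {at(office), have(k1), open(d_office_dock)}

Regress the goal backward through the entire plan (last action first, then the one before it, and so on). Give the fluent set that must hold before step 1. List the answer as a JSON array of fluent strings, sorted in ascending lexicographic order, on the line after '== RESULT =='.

Regress step by step:
  through step 2 (move(dock,office)): drop {at(office)}, keep {have(k1), open(d_office_dock)}, require {at(dock), open(d_office_dock)}
    → {at(dock), have(k1), open(d_office_dock)}
  through step 1 (move(kitchen,dock)): drop {at(dock)}, keep {have(k1), open(d_office_dock)}, require {at(kitchen), open(d_kitchen_dock)}
    → {at(kitchen), have(k1), open(d_kitchen_dock), open(d_office_dock)}

== RESULT ==
["at(kitchen)", "have(k1)", "open(d_kitchen_dock)", "open(d_office_dock)"]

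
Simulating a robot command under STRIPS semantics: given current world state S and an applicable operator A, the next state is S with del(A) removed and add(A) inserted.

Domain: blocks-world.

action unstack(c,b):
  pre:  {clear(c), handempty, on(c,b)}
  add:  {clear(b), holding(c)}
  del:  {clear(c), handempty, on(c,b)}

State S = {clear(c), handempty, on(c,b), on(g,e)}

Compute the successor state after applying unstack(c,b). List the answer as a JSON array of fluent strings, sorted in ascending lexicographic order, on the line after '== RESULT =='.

Progress:
  pre ⊆ S: {clear(c), handempty, on(c,b)} ⊆ S  — applicable
  S \ del = {on(g,e)}
  ∪ add   = {clear(b), holding(c), on(g,e)}

== RESULT ==
["clear(b)", "holding(c)", "on(g,e)"]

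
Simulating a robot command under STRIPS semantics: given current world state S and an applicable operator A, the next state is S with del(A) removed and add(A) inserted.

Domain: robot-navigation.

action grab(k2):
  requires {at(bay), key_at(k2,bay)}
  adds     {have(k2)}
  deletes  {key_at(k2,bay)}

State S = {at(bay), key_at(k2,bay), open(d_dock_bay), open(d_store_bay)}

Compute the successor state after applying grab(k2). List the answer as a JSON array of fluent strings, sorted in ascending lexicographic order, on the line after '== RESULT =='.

Compute (S \ del) ∪ add:
  pre ⊆ S: {at(bay), key_at(k2,bay)} ⊆ S  — applicable
  S \ del = {at(bay), open(d_dock_bay), open(d_store_bay)}
  ∪ add   = {at(bay), have(k2), open(d_dock_bay), open(d_store_bay)}

== RESULT ==
["at(bay)", "have(k2)", "open(d_dock_bay)", "open(d_store_bay)"]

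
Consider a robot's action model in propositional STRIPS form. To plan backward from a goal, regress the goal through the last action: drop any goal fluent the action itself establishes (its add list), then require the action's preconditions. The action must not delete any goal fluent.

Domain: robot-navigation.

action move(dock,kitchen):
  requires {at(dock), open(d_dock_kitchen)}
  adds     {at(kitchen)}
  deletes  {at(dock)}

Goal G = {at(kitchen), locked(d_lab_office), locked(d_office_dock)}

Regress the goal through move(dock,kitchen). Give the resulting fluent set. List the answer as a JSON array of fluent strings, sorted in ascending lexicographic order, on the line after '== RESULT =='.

Regress:
  G ∩ del = {}  (empty — regression defined)
  G \ add = {at(kitchen), locked(d_lab_office), locked(d_office_dock)} \ {at(kitchen)} = {locked(d_lab_office), locked(d_office_dock)}
  ∪ pre   = {locked(d_lab_office), locked(d_office_dock)} ∪ {at(dock), open(d_dock_kitchen)}
          = {at(dock), locked(d_lab_office), locked(d_office_dock), open(d_dock_kitchen)}

== RESULT ==
["at(dock)", "locked(d_lab_office)", "locked(d_office_dock)", "open(d_dock_kitchen)"]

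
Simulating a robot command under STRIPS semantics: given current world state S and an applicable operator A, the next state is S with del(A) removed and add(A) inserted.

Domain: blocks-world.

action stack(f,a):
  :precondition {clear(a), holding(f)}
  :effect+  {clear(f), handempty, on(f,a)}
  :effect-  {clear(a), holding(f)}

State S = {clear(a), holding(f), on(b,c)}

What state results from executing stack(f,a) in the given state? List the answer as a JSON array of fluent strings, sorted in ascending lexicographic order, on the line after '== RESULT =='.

Compute (S \ del) ∪ add:
  pre ⊆ S: {clear(a), holding(f)} ⊆ S  — applicable
  S \ del = {on(b,c)}
  ∪ add   = {clear(f), handempty, on(b,c), on(f,a)}

== RESULT ==
["clear(f)", "handempty", "on(b,c)", "on(f,a)"]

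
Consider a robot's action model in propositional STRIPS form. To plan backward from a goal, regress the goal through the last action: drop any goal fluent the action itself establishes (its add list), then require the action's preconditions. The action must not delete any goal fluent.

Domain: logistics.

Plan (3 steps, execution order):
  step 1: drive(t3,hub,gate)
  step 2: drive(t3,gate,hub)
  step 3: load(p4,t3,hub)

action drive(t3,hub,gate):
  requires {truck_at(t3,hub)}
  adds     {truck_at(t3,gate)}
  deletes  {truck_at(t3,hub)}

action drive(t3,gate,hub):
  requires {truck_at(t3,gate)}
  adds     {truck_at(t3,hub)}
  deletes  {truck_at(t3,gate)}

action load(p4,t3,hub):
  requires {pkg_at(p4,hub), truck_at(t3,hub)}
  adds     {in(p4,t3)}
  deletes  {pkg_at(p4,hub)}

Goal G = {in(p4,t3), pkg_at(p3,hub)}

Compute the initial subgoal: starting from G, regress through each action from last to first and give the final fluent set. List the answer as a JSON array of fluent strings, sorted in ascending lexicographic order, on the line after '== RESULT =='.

Regress step by step:
  through step 3 (load(p4,t3,hub)): drop {in(p4,t3)}, keep {pkg_at(p3,hub)}, require {pkg_at(p4,hub), truck_at(t3,hub)}
    → {pkg_at(p3,hub), pkg_at(p4,hub), truck_at(t3,hub)}
  through step 2 (drive(t3,gate,hub)): drop {truck_at(t3,hub)}, keep {pkg_at(p3,hub), pkg_at(p4,hub)}, require {truck_at(t3,gate)}
    → {pkg_at(p3,hub), pkg_at(p4,hub), truck_at(t3,gate)}
  through step 1 (drive(t3,hub,gate)): drop {truck_at(t3,gate)}, keep {pkg_at(p3,hub), pkg_at(p4,hub)}, require {truck_at(t3,hub)}
    → {pkg_at(p3,hub), pkg_at(p4,hub), truck_at(t3,hub)}

== RESULT ==
["pkg_at(p3,hub)", "pkg_at(p4,hub)", "truck_at(t3,hub)"]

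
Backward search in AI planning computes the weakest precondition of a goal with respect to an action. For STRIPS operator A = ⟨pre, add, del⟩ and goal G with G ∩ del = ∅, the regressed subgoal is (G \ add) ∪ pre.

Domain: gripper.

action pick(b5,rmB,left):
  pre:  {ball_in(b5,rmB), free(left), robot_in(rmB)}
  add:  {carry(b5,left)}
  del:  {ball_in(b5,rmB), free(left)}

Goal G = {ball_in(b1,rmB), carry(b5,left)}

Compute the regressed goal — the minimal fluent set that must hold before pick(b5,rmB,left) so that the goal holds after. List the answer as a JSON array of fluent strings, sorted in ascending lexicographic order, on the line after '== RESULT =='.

Regress:
  G ∩ del = {}  (empty — regression defined)
  G \ add = {ball_in(b1,rmB), carry(b5,left)} \ {carry(b5,left)} = {ball_in(b1,rmB)}
  ∪ pre   = {ball_in(b1,rmB)} ∪ {ball_in(b5,rmB), free(left), robot_in(rmB)}
          = {ball_in(b1,rmB), ball_in(b5,rmB), free(left), robot_in(rmB)}

== RESULT ==
["ball_in(b1,rmB)", "ball_in(b5,rmB)", "free(left)", "robot_in(rmB)"]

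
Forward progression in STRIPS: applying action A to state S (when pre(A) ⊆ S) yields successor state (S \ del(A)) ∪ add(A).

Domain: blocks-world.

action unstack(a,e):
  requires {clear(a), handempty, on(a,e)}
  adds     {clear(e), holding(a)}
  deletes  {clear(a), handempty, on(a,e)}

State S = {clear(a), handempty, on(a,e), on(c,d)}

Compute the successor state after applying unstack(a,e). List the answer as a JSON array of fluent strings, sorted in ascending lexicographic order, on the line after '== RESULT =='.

Progress:
  pre ⊆ S: {clear(a), handempty, on(a,e)} ⊆ S  — applicable
  S \ del = {on(c,d)}
  ∪ add   = {clear(e), holding(a), on(c,d)}

== RESULT ==
["clear(e)", "holding(a)", "on(c,d)"]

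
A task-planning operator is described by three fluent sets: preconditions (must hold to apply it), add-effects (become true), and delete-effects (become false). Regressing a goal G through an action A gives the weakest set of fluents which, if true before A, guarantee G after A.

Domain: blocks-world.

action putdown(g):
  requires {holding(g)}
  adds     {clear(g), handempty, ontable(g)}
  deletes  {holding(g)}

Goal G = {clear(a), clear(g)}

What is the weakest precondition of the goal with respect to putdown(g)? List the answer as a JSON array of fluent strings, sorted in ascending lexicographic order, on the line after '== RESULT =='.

Compute (G \ add) ∪ pre:
  G ∩ del = {}  (empty — regression defined)
  G \ add = {clear(a), clear(g)} \ {clear(g), handempty, ontable(g)} = {clear(a)}
  ∪ pre   = {clear(a)} ∪ {holding(g)}
          = {clear(a), holding(g)}

== RESULT ==
["clear(a)", "holding(g)"]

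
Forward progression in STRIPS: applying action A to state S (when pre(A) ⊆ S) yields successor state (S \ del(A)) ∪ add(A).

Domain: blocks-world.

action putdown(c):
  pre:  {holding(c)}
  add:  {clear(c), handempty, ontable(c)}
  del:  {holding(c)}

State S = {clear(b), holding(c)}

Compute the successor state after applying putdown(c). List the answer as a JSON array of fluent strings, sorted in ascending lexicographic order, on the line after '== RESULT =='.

Compute (S \ del) ∪ add:
  pre ⊆ S: {holding(c)} ⊆ S  — applicable
  S \ del = {clear(b)}
  ∪ add   = {clear(b), clear(c), handempty, ontable(c)}

== RESULT ==
["clear(b)", "clear(c)", "handempty", "ontable(c)"]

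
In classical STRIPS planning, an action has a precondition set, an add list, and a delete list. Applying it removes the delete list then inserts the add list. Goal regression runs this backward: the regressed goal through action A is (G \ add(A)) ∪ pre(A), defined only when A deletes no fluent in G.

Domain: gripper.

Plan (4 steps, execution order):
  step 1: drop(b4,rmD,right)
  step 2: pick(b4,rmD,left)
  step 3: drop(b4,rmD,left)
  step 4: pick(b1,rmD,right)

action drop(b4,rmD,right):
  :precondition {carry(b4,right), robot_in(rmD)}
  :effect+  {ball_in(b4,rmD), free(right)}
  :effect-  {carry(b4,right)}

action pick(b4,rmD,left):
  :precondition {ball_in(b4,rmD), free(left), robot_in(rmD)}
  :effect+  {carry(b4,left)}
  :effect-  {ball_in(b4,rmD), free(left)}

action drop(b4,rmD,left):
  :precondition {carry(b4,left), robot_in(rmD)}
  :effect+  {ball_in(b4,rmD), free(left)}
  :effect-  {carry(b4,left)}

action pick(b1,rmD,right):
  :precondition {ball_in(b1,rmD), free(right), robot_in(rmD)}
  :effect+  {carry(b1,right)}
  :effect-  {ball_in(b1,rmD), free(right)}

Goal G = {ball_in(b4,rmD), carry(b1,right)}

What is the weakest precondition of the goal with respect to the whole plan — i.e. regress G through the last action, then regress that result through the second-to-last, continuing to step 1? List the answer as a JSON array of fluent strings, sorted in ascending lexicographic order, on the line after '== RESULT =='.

Work backward from the goal:
  through step 4 (pick(b1,rmD,right)): drop {carry(b1,right)}, keep {ball_in(b4,rmD)}, require {ball_in(b1,rmD), free(right), robot_in(rmD)}
    → {ball_in(b1,rmD), ball_in(b4,rmD), free(right), robot_in(rmD)}
  through step 3 (drop(b4,rmD,left)): drop {ball_in(b4,rmD)}, keep {ball_in(b1,rmD), free(right), robot_in(rmD)}, require {carry(b4,left), robot_in(rmD)}
    → {ball_in(b1,rmD), carry(b4,left), free(right), robot_in(rmD)}
  through step 2 (pick(b4,rmD,left)): drop {carry(b4,left)}, keep {ball_in(b1,rmD), free(right), robot_in(rmD)}, require {ball_in(b4,rmD), free(left), robot_in(rmD)}
    → {ball_in(b1,rmD), ball_in(b4,rmD), free(left), free(right), robot_in(rmD)}
  through step 1 (drop(b4,rmD,right)): drop {ball_in(b4,rmD), free(right)}, keep {ball_in(b1,rmD), free(left), robot_in(rmD)}, require {carry(b4,right), robot_in(rmD)}
    → {ball_in(b1,rmD), carry(b4,right), free(left), robot_in(rmD)}

== RESULT ==
["ball_in(b1,rmD)", "carry(b4,right)", "free(left)", "robot_in(rmD)"]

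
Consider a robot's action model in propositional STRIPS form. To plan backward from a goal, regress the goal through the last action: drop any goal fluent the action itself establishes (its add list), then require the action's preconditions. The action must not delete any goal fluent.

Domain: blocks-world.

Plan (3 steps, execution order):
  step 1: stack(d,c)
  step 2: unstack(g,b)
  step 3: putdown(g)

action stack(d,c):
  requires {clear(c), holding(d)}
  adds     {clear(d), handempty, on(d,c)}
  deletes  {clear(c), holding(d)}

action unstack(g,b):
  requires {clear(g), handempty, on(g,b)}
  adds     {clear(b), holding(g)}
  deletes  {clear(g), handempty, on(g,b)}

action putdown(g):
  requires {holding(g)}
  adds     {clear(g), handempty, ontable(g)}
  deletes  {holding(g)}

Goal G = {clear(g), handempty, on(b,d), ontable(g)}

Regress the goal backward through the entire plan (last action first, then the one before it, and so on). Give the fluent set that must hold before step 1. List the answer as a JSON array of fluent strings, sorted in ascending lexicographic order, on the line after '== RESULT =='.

Work backward from the goal:
  through step 3 (putdown(g)): drop {clear(g), handempty, ontable(g)}, keep {on(b,d)}, require {holding(g)}
    → {holding(g), on(b,d)}
  through step 2 (unstack(g,b)): drop {holding(g)}, keep {on(b,d)}, require {clear(g), handempty, on(g,b)}
    → {clear(g), handempty, on(b,d), on(g,b)}
  through step 1 (stack(d,c)): drop {handempty}, keep {clear(g), on(b,d), on(g,b)}, require {clear(c), holding(d)}
    → {clear(c), clear(g), holding(d), on(b,d), on(g,b)}

== RESULT ==
["clear(c)", "clear(g)", "holding(d)", "on(b,d)", "on(g,b)"]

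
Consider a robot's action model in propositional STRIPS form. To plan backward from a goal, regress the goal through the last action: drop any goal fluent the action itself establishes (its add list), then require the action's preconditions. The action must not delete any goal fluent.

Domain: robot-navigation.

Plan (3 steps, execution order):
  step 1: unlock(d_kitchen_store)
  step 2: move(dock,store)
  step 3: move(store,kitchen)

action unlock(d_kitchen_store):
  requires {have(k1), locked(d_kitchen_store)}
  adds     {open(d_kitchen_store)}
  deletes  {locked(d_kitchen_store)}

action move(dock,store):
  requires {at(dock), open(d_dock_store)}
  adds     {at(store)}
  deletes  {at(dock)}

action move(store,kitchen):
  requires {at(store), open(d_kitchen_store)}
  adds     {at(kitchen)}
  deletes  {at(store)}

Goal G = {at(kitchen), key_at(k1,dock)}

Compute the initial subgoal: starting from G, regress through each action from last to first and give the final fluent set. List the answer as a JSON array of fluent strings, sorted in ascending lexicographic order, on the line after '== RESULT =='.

Regress step by step:
  through step 3 (move(store,kitchen)): drop {at(kitchen)}, keep {key_at(k1,dock)}, require {at(store), open(d_kitchen_store)}
    → {at(store), key_at(k1,dock), open(d_kitchen_store)}
  through step 2 (move(dock,store)): drop {at(store)}, keep {key_at(k1,dock), open(d_kitchen_store)}, require {at(dock), open(d_dock_store)}
    → {at(dock), key_at(k1,dock), open(d_dock_store), open(d_kitchen_store)}
  through step 1 (unlock(d_kitchen_store)): drop {open(d_kitchen_store)}, keep {at(dock), key_at(k1,dock), open(d_dock_store)}, require {have(k1), locked(d_kitchen_store)}
    → {at(dock), have(k1), key_at(k1,dock), locked(d_kitchen_store), open(d_dock_store)}

== RESULT ==
["at(dock)", "have(k1)", "key_at(k1,dock)", "locked(d_kitchen_store)", "open(d_dock_store)"]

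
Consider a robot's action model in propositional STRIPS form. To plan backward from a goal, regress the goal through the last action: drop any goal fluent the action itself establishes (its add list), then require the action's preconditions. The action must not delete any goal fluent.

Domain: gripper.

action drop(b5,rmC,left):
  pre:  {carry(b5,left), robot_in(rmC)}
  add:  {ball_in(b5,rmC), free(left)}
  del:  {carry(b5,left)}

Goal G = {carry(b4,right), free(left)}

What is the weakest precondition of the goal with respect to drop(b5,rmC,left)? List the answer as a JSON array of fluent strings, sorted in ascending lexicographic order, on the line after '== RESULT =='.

Compute (G \ add) ∪ pre:
  G ∩ del = {}  (empty — regression defined)
  G \ add = {carry(b4,right), free(left)} \ {ball_in(b5,rmC), free(left)} = {carry(b4,right)}
  ∪ pre   = {carry(b4,right)} ∪ {carry(b5,left), robot_in(rmC)}
          = {carry(b4,right), carry(b5,left), robot_in(rmC)}

== RESULT ==
["carry(b4,right)", "carry(b5,left)", "robot_in(rmC)"]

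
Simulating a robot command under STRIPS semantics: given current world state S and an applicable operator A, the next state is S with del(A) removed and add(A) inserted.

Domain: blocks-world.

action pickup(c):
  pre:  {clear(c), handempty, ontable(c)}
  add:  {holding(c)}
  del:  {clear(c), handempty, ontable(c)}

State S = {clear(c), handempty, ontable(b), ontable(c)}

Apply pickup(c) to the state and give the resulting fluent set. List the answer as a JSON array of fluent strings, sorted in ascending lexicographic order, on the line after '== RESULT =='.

Compute (S \ del) ∪ add:
  pre ⊆ S: {clear(c), handempty, ontable(c)} ⊆ S  — applicable
  S \ del = {ontable(b)}
  ∪ add   = {holding(c), ontable(b)}

== RESULT ==
["holding(c)", "ontable(b)"]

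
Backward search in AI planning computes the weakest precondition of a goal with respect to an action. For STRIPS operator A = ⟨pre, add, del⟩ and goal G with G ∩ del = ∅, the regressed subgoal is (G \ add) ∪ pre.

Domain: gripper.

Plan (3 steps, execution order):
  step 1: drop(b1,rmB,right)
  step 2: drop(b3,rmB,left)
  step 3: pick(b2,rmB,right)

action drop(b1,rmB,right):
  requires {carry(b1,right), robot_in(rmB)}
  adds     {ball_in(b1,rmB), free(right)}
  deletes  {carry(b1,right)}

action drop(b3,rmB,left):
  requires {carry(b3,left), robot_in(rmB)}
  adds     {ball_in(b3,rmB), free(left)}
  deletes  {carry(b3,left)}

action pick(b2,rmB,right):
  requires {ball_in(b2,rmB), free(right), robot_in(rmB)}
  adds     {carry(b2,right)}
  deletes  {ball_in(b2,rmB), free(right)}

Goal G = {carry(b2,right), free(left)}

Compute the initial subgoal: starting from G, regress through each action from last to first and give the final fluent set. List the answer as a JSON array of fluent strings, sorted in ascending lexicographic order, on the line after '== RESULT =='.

Work backward from the goal:
  through step 3 (pick(b2,rmB,right)): drop {carry(b2,right)}, keep {free(left)}, require {ball_in(b2,rmB), free(right), robot_in(rmB)}
    → {ball_in(b2,rmB), free(left), free(right), robot_in(rmB)}
  through step 2 (drop(b3,rmB,left)): drop {free(left)}, keep {ball_in(b2,rmB), free(right), robot_in(rmB)}, require {carry(b3,left), robot_in(rmB)}
    → {ball_in(b2,rmB), carry(b3,left), free(right), robot_in(rmB)}
  through step 1 (drop(b1,rmB,right)): drop {free(right)}, keep {ball_in(b2,rmB), carry(b3,left), robot_in(rmB)}, require {carry(b1,right), robot_in(rmB)}
    → {ball_in(b2,rmB), carry(b1,right), carry(b3,left), robot_in(rmB)}

== RESULT ==
["ball_in(b2,rmB)", "carry(b1,right)", "carry(b3,left)", "robot_in(rmB)"]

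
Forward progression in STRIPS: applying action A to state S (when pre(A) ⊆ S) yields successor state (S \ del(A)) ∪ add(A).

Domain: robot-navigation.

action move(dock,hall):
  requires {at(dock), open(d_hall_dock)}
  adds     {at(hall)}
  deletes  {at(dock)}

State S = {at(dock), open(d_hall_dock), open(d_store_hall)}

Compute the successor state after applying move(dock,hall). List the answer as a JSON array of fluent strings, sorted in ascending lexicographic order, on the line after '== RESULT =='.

Progress:
  pre ⊆ S: {at(dock), open(d_hall_dock)} ⊆ S  — applicable
  S \ del = {open(d_hall_dock), open(d_store_hall)}
  ∪ add   = {at(hall), open(d_hall_dock), open(d_store_hall)}

== RESULT ==
["at(hall)", "open(d_hall_dock)", "open(d_store_hall)"]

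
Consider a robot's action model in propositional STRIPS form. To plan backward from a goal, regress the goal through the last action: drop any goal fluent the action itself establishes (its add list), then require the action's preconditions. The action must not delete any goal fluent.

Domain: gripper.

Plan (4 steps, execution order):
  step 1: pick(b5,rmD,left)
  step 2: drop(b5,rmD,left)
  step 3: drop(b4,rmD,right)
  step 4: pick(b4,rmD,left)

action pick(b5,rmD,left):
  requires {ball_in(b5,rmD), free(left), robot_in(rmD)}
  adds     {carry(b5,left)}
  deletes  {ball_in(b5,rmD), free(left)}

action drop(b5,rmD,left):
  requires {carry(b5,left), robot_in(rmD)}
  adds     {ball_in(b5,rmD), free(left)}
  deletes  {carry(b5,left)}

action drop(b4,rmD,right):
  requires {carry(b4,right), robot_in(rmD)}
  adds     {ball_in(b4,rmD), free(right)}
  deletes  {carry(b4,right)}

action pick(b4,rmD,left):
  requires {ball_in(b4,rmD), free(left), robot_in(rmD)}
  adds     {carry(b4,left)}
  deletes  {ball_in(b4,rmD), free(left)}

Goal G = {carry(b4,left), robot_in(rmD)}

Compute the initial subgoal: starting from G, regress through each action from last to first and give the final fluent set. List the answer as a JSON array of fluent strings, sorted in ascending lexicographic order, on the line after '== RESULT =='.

Work backward from the goal:
  through step 4 (pick(b4,rmD,left)): drop {carry(b4,left)}, keep {robot_in(rmD)}, require {ball_in(b4,rmD), free(left), robot_in(rmD)}
    → {ball_in(b4,rmD), free(left), robot_in(rmD)}
  through step 3 (drop(b4,rmD,right)): drop {ball_in(b4,rmD)}, keep {free(left), robot_in(rmD)}, require {carry(b4,right), robot_in(rmD)}
    → {carry(b4,right), free(left), robot_in(rmD)}
  through step 2 (drop(b5,rmD,left)): drop {free(left)}, keep {carry(b4,right), robot_in(rmD)}, require {carry(b5,left), robot_in(rmD)}
    → {carry(b4,right), carry(b5,left), robot_in(rmD)}
  through step 1 (pick(b5,rmD,left)): drop {carry(b5,left)}, keep {carry(b4,right), robot_in(rmD)}, require {ball_in(b5,rmD), free(left), robot_in(rmD)}
    → {ball_in(b5,rmD), carry(b4,right), free(left), robot_in(rmD)}

== RESULT ==
["ball_in(b5,rmD)", "carry(b4,right)", "free(left)", "robot_in(rmD)"]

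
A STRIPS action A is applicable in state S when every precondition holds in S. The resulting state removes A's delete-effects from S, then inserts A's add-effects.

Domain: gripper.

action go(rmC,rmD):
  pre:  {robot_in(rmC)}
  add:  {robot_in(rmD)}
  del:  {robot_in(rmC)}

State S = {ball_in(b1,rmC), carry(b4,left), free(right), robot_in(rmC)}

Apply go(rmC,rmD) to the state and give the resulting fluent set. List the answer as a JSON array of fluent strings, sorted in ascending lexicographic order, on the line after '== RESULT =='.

Progress:
  pre ⊆ S: {robot_in(rmC)} ⊆ S  — applicable
  S \ del = {ball_in(b1,rmC), carry(b4,left), free(right)}
  ∪ add   = {ball_in(b1,rmC), carry(b4,left), free(right), robot_in(rmD)}

== RESULT ==
["ball_in(b1,rmC)", "carry(b4,left)", "free(right)", "robot_in(rmD)"]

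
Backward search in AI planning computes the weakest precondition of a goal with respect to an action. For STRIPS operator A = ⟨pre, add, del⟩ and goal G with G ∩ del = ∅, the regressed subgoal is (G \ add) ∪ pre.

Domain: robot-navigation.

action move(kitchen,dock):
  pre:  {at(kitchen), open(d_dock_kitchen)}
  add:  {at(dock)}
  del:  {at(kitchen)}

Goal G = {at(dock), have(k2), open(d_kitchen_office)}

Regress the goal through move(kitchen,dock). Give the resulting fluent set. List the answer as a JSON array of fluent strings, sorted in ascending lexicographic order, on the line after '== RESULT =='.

Regress:
  G ∩ del = {}  (empty — regression defined)
  G \ add = {at(dock), have(k2), open(d_kitchen_office)} \ {at(dock)} = {have(k2), open(d_kitchen_office)}
  ∪ pre   = {have(k2), open(d_kitchen_office)} ∪ {at(kitchen), open(d_dock_kitchen)}
          = {at(kitchen), have(k2), open(d_dock_kitchen), open(d_kitchen_office)}

== RESULT ==
["at(kitchen)", "have(k2)", "open(d_dock_kitchen)", "open(d_kitchen_office)"]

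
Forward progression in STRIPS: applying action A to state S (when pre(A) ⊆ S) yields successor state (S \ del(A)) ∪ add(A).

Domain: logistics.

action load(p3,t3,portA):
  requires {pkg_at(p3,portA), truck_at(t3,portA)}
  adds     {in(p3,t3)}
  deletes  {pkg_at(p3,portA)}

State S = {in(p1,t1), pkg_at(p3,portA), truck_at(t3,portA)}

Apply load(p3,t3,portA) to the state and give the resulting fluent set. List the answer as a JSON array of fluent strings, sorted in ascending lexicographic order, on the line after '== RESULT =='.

Progress:
  pre ⊆ S: {pkg_at(p3,portA), truck_at(t3,portA)} ⊆ S  — applicable
  S \ del = {in(p1,t1), truck_at(t3,portA)}
  ∪ add   = {in(p1,t1), in(p3,t3), truck_at(t3,portA)}

== RESULT ==
["in(p1,t1)", "in(p3,t3)", "truck_at(t3,portA)"]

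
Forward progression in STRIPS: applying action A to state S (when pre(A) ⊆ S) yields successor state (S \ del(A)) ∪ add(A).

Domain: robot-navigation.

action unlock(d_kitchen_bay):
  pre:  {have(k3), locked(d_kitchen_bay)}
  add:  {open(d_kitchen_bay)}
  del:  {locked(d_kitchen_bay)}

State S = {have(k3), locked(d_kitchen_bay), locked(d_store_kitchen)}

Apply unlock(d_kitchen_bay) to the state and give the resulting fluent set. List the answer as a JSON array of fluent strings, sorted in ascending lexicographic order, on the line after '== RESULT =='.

Compute (S \ del) ∪ add:
  pre ⊆ S: {have(k3), locked(d_kitchen_bay)} ⊆ S  — applicable
  S \ del = {have(k3), locked(d_store_kitchen)}
  ∪ add   = {have(k3), locked(d_store_kitchen), open(d_kitchen_bay)}

== RESULT ==
["have(k3)", "locked(d_store_kitchen)", "open(d_kitchen_bay)"]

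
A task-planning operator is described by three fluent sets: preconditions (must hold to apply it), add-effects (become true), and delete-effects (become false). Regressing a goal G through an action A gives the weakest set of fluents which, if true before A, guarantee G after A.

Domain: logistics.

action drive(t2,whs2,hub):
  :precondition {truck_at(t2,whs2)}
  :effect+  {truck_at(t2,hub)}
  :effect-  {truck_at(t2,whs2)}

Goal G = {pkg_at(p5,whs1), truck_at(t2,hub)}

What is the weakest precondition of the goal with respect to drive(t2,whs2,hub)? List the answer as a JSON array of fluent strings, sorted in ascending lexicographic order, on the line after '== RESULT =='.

Compute (G \ add) ∪ pre:
  G ∩ del = {}  (empty — regression defined)
  G \ add = {pkg_at(p5,whs1), truck_at(t2,hub)} \ {truck_at(t2,hub)} = {pkg_at(p5,whs1)}
  ∪ pre   = {pkg_at(p5,whs1)} ∪ {truck_at(t2,whs2)}
          = {pkg_at(p5,whs1), truck_at(t2,whs2)}

== RESULT ==
["pkg_at(p5,whs1)", "truck_at(t2,whs2)"]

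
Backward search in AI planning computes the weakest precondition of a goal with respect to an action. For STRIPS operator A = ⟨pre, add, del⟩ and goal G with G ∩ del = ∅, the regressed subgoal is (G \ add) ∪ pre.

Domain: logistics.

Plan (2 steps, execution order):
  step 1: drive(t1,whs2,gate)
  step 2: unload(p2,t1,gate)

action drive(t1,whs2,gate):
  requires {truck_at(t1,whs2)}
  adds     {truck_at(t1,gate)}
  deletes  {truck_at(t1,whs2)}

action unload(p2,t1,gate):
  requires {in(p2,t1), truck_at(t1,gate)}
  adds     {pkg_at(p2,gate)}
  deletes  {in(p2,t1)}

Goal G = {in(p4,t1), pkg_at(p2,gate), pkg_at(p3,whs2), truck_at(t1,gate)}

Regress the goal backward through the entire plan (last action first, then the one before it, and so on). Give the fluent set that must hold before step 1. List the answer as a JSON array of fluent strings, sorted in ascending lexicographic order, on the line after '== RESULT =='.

Regress step by step:
  through step 2 (unload(p2,t1,gate)): drop {pkg_at(p2,gate)}, keep {in(p4,t1), pkg_at(p3,whs2), truck_at(t1,gate)}, require {in(p2,t1), truck_at(t1,gate)}
    → {in(p2,t1), in(p4,t1), pkg_at(p3,whs2), truck_at(t1,gate)}
  through step 1 (drive(t1,whs2,gate)): drop {truck_at(t1,gate)}, keep {in(p2,t1), in(p4,t1), pkg_at(p3,whs2)}, require {truck_at(t1,whs2)}
    → {in(p2,t1), in(p4,t1), pkg_at(p3,whs2), truck_at(t1,whs2)}

== RESULT ==
["in(p2,t1)", "in(p4,t1)", "pkg_at(p3,whs2)", "truck_at(t1,whs2)"]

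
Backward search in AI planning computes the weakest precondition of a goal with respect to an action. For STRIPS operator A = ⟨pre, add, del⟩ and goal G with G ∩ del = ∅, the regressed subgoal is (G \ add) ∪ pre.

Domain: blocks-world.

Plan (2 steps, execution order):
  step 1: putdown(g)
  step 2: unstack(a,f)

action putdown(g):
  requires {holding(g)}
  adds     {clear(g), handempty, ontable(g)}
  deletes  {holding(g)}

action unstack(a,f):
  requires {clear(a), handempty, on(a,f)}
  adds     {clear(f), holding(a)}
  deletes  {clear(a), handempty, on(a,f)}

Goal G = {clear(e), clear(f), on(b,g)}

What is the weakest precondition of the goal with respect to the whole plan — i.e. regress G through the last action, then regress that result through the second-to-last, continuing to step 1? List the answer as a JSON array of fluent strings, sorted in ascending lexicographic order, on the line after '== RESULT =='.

Regress step by step:
  through step 2 (unstack(a,f)): drop {clear(f)}, keep {clear(e), on(b,g)}, require {clear(a), handempty, on(a,f)}
    → {clear(a), clear(e), handempty, on(a,f), on(b,g)}
  through step 1 (putdown(g)): drop {handempty}, keep {clear(a), clear(e), on(a,f), on(b,g)}, require {holding(g)}
    → {clear(a), clear(e), holding(g), on(a,f), on(b,g)}

== RESULT ==
["clear(a)", "clear(e)", "holding(g)", "on(a,f)", "on(b,g)"]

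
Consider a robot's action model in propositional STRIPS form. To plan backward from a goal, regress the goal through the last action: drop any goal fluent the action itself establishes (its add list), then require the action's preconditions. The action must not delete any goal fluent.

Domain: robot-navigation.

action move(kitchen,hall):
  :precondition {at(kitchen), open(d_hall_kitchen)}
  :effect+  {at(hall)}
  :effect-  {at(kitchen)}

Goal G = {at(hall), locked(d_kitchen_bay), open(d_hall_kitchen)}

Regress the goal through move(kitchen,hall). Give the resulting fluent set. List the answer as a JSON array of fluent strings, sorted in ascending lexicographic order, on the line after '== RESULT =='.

Compute (G \ add) ∪ pre:
  G ∩ del = {}  (empty — regression defined)
  G \ add = {at(hall), locked(d_kitchen_bay), open(d_hall_kitchen)} \ {at(hall)} = {locked(d_kitchen_bay), open(d_hall_kitchen)}
  ∪ pre   = {locked(d_kitchen_bay), open(d_hall_kitchen)} ∪ {at(kitchen), open(d_hall_kitchen)}
          = {at(kitchen), locked(d_kitchen_bay), open(d_hall_kitchen)}

== RESULT ==
["at(kitchen)", "locked(d_kitchen_bay)", "open(d_hall_kitchen)"]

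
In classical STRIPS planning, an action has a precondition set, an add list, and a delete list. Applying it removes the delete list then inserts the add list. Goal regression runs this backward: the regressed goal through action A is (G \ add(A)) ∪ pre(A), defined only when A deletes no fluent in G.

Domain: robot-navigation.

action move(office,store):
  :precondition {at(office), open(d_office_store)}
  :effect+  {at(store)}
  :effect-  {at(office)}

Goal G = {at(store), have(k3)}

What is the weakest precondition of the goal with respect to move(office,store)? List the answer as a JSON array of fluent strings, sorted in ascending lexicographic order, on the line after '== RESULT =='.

Compute (G \ add) ∪ pre:
  G ∩ del = {}  (empty — regression defined)
  G \ add = {at(store), have(k3)} \ {at(store)} = {have(k3)}
  ∪ pre   = {have(k3)} ∪ {at(office), open(d_office_store)}
          = {at(office), have(k3), open(d_office_store)}

== RESULT ==
["at(office)", "have(k3)", "open(d_office_store)"]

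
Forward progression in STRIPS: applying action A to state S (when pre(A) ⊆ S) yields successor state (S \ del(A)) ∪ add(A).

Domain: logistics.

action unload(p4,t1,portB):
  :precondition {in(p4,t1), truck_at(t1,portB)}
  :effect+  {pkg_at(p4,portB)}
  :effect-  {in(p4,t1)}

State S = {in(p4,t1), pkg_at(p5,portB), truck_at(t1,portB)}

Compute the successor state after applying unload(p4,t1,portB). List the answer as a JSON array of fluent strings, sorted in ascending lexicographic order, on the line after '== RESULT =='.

Progress:
  pre ⊆ S: {in(p4,t1), truck_at(t1,portB)} ⊆ S  — applicable
  S \ del = {pkg_at(p5,portB), truck_at(t1,portB)}
  ∪ add   = {pkg_at(p4,portB), pkg_at(p5,portB), truck_at(t1,portB)}

== RESULT ==
["pkg_at(p4,portB)", "pkg_at(p5,portB)", "truck_at(t1,portB)"]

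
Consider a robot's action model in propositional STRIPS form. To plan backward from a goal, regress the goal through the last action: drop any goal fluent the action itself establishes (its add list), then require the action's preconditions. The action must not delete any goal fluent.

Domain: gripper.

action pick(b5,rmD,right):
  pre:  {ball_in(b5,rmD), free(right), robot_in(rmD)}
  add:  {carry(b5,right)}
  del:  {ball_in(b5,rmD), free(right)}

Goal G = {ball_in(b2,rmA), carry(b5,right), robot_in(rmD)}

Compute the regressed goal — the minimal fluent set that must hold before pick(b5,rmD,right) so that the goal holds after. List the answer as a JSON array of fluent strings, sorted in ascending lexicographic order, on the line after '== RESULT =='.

Regress:
  G ∩ del = {}  (empty — regression defined)
  G \ add = {ball_in(b2,rmA), carry(b5,right), robot_in(rmD)} \ {carry(b5,right)} = {ball_in(b2,rmA), robot_in(rmD)}
  ∪ pre   = {ball_in(b2,rmA), robot_in(rmD)} ∪ {ball_in(b5,rmD), free(right), robot_in(rmD)}
          = {ball_in(b2,rmA), ball_in(b5,rmD), free(right), robot_in(rmD)}

== RESULT ==
["ball_in(b2,rmA)", "ball_in(b5,rmD)", "free(right)", "robot_in(rmD)"]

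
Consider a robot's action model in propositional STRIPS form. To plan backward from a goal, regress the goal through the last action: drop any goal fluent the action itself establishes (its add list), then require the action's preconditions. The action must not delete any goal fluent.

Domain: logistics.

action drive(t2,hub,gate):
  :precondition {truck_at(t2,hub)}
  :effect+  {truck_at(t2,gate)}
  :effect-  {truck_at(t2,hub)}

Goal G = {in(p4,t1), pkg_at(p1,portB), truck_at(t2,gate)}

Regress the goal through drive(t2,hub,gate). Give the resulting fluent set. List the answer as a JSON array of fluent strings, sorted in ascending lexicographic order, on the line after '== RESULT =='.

Regress:
  G ∩ del = {}  (empty — regression defined)
  G \ add = {in(p4,t1), pkg_at(p1,portB), truck_at(t2,gate)} \ {truck_at(t2,gate)} = {in(p4,t1), pkg_at(p1,portB)}
  ∪ pre   = {in(p4,t1), pkg_at(p1,portB)} ∪ {truck_at(t2,hub)}
          = {in(p4,t1), pkg_at(p1,portB), truck_at(t2,hub)}

== RESULT ==
["in(p4,t1)", "pkg_at(p1,portB)", "truck_at(t2,hub)"]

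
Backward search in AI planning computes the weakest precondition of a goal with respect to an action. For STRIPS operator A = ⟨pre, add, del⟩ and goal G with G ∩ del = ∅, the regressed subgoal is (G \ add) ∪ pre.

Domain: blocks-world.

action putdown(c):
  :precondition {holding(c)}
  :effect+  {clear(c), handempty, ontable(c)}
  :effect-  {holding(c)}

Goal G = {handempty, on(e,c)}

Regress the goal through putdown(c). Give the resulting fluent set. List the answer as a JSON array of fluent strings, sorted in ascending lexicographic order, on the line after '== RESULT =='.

Compute (G \ add) ∪ pre:
  G ∩ del = {}  (empty — regression defined)
  G \ add = {handempty, on(e,c)} \ {clear(c), handempty, ontable(c)} = {on(e,c)}
  ∪ pre   = {on(e,c)} ∪ {holding(c)}
          = {holding(c), on(e,c)}

== RESULT ==
["holding(c)", "on(e,c)"]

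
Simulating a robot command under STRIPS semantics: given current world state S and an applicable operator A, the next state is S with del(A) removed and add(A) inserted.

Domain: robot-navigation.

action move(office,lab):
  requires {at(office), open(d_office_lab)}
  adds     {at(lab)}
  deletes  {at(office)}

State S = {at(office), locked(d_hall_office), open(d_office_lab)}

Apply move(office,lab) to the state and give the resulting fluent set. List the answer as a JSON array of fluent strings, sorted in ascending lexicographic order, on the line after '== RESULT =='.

Progress:
  pre ⊆ S: {at(office), open(d_office_lab)} ⊆ S  — applicable
  S \ del = {locked(d_hall_office), open(d_office_lab)}
  ∪ add   = {at(lab), locked(d_hall_office), open(d_office_lab)}

== RESULT ==
["at(lab)", "locked(d_hall_office)", "open(d_office_lab)"]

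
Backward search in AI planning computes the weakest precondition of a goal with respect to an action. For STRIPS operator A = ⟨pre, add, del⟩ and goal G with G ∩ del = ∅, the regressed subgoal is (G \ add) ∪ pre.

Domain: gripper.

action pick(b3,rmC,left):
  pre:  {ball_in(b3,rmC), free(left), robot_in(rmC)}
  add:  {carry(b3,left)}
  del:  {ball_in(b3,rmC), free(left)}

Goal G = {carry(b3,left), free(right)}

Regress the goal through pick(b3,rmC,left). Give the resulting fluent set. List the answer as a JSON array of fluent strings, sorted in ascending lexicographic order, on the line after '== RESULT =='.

Regress:
  G ∩ del = {}  (empty — regression defined)
  G \ add = {carry(b3,left), free(right)} \ {carry(b3,left)} = {free(right)}
  ∪ pre   = {free(right)} ∪ {ball_in(b3,rmC), free(left), robot_in(rmC)}
          = {ball_in(b3,rmC), free(left), free(right), robot_in(rmC)}

== RESULT ==
["ball_in(b3,rmC)", "free(left)", "free(right)", "robot_in(rmC)"]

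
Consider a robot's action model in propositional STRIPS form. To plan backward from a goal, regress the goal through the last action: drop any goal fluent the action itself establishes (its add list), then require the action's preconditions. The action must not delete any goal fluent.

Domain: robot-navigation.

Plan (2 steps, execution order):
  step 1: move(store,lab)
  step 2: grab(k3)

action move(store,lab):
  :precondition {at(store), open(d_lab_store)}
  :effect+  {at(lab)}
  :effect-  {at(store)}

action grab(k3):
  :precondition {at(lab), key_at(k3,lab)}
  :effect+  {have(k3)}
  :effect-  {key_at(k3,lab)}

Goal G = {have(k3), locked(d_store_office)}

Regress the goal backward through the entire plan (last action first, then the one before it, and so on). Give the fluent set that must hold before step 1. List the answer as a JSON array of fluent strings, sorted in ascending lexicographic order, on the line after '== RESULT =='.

Work backward from the goal:
  through step 2 (grab(k3)): drop {have(k3)}, keep {locked(d_store_office)}, require {at(lab), key_at(k3,lab)}
    → {at(lab), key_at(k3,lab), locked(d_store_office)}
  through step 1 (move(store,lab)): drop {at(lab)}, keep {key_at(k3,lab), locked(d_store_office)}, require {at(store), open(d_lab_store)}
    → {at(store), key_at(k3,lab), locked(d_store_office), open(d_lab_store)}

== RESULT ==
["at(store)", "key_at(k3,lab)", "locked(d_store_office)", "open(d_lab_store)"]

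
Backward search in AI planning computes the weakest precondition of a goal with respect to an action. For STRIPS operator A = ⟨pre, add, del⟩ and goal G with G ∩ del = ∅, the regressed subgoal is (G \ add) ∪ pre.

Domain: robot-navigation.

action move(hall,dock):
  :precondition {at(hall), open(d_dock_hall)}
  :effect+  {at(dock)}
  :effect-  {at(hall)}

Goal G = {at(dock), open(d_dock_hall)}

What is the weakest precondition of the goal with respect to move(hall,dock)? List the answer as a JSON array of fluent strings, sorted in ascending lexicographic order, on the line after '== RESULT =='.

Regress:
  G ∩ del = {}  (empty — regression defined)
  G \ add = {at(dock), open(d_dock_hall)} \ {at(dock)} = {open(d_dock_hall)}
  ∪ pre   = {open(d_dock_hall)} ∪ {at(hall), open(d_dock_hall)}
          = {at(hall), open(d_dock_hall)}

== RESULT ==
["at(hall)", "open(d_dock_hall)"]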